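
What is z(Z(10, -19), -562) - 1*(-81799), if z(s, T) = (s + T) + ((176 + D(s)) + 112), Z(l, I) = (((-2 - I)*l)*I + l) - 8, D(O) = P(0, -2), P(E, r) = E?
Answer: 78297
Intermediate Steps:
D(O) = 0
Z(l, I) = -8 + l + I*l*(-2 - I) (Z(l, I) = ((l*(-2 - I))*I + l) - 8 = (I*l*(-2 - I) + l) - 8 = (l + I*l*(-2 - I)) - 8 = -8 + l + I*l*(-2 - I))
z(s, T) = 288 + T + s (z(s, T) = (s + T) + ((176 + 0) + 112) = (T + s) + (176 + 112) = (T + s) + 288 = 288 + T + s)
z(Z(10, -19), -562) - 1*(-81799) = (288 - 562 + (-8 + 10 - 1*10*(-19)² - 2*(-19)*10)) - 1*(-81799) = (288 - 562 + (-8 + 10 - 1*10*361 + 380)) + 81799 = (288 - 562 + (-8 + 10 - 3610 + 380)) + 81799 = (288 - 562 - 3228) + 81799 = -3502 + 81799 = 78297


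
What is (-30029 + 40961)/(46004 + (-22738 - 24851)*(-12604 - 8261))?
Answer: 10932/992990489 ≈ 1.1009e-5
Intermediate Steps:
(-30029 + 40961)/(46004 + (-22738 - 24851)*(-12604 - 8261)) = 10932/(46004 - 47589*(-20865)) = 10932/(46004 + 992944485) = 10932/992990489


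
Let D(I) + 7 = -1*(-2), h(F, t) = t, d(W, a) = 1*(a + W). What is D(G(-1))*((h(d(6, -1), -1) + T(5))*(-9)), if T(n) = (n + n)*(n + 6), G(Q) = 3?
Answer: 4905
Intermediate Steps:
d(W, a) = W + a (d(W, a) = 1*(W + a) = W + a)
T(n) = 2*n*(6 + n) (T(n) = (2*n)*(6 + n) = 2*n*(6 + n))
D(I) = -5 (D(I) = -7 - 1*(-2) = -7 + 2 = -5)
D(G(-1))*((h(d(6, -1), -1) + T(5))*(-9)) = -5*(-1 + 2*5*(6 + 5))*(-9) = -5*(-1 + 2*5*11)*(-9) = -5*(-1 + 110)*(-9) = -545*(-9) = -5*(-981) = 4905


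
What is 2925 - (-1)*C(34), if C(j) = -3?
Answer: 2922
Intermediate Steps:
2925 - (-1)*C(34) = 2925 - (-1)*(-3) = 2925 - 1*3 = 2925 - 3 = 2922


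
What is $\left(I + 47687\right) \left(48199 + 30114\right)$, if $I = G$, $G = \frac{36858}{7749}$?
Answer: $\frac{9647206729591}{2583} \approx 3.7349 \cdot 10^{9}$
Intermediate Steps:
$G = \frac{12286}{2583}$ ($G = 36858 \cdot \frac{1}{7749} = \frac{12286}{2583} \approx 4.7565$)
$I = \frac{12286}{2583} \approx 4.7565$
$\left(I + 47687\right) \left(48199 + 30114\right) = \left(\frac{12286}{2583} + 47687\right) \left(48199 + 30114\right) = \frac{123187807}{2583} \cdot 78313 = \frac{9647206729591}{2583}$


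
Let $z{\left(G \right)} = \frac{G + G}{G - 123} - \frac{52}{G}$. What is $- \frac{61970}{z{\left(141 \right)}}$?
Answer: $- \frac{2912590}{719} \approx -4050.9$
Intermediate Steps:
$z{\left(G \right)} = - \frac{52}{G} + \frac{2 G}{-123 + G}$ ($z{\left(G \right)} = \frac{2 G}{-123 + G} - \frac{52}{G} = - \frac{52}{G} + \frac{2 G}{-123 + G}$)
$- \frac{61970}{z{\left(141 \right)}} = - \frac{61970}{2 \cdot \frac{1}{141} \frac{1}{-123 + 141} \left(3198 + 141^{2} - 3666\right)} = - \frac{61970}{2 \cdot \frac{1}{141} \cdot \frac{1}{18} \left(3198 + 19881 - 3666\right)} = - \frac{61970}{2 \cdot \frac{1}{141} \cdot \frac{1}{18} \cdot 19413} = - \frac{61970}{\frac{719}{47}} = \left(-61970\right) \frac{47}{719} = - \frac{2912590}{719}$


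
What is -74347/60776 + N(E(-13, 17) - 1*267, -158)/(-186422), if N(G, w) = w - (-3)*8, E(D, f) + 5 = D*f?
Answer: -6925886225/5664991736 ≈ -1.2226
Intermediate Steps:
E(D, f) = -5 + D*f
N(G, w) = 24 + w (N(G, w) = w - 1*(-24) = w + 24 = 24 + w)
-74347/60776 + N(E(-13, 17) - 1*267, -158)/(-186422) = -74347/60776 + (24 - 158)/(-186422) = -74347*1/60776 - 134*(-1/186422) = -74347/60776 + 67/93211 = -6925886225/5664991736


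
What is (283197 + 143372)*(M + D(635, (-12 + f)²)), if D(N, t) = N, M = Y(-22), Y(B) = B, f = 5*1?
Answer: 261486797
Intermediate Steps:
f = 5
M = -22
(283197 + 143372)*(M + D(635, (-12 + f)²)) = (283197 + 143372)*(-22 + 635) = 426569*613 = 261486797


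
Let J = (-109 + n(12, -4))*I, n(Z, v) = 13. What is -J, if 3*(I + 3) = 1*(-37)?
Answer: -1472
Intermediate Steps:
I = -46/3 (I = -3 + (1*(-37))/3 = -3 + (⅓)*(-37) = -3 - 37/3 = -46/3 ≈ -15.333)
J = 1472 (J = (-109 + 13)*(-46/3) = -96*(-46/3) = 1472)
-J = -1*1472 = -1472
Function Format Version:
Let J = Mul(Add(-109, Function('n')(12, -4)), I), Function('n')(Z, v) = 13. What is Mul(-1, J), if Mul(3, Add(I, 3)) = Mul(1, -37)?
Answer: -1472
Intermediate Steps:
I = Rational(-46, 3) (I = Add(-3, Mul(Rational(1, 3), Mul(1, -37))) = Add(-3, Mul(Rational(1, 3), -37)) = Add(-3, Rational(-37, 3)) = Rational(-46, 3) ≈ -15.333)
J = 1472 (J = Mul(Add(-109, 13), Rational(-46, 3)) = Mul(-96, Rational(-46, 3)) = 1472)
Mul(-1, J) = Mul(-1, 1472) = -1472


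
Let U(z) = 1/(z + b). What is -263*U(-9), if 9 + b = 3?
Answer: 263/15 ≈ 17.533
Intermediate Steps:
b = -6 (b = -9 + 3 = -6)
U(z) = 1/(-6 + z) (U(z) = 1/(z - 6) = 1/(-6 + z))
-263*U(-9) = -263/(-6 - 9) = -263/(-15) = -263*(-1/15) = 263/15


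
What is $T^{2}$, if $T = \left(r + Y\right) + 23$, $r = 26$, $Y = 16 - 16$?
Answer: $2401$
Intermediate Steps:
$Y = 0$
$T = 49$ ($T = \left(26 + 0\right) + 23 = 26 + 23 = 49$)
$T^{2} = 49^{2} = 2401$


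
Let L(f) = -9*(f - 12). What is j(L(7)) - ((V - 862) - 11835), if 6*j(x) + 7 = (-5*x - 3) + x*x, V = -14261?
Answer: 81769/3 ≈ 27256.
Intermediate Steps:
L(f) = 108 - 9*f (L(f) = -9*(-12 + f) = 108 - 9*f)
j(x) = -5/3 - 5*x/6 + x**2/6 (j(x) = -7/6 + ((-5*x - 3) + x*x)/6 = -7/6 + ((-3 - 5*x) + x**2)/6 = -7/6 + (-3 + x**2 - 5*x)/6 = -7/6 + (-1/2 - 5*x/6 + x**2/6) = -5/3 - 5*x/6 + x**2/6)
j(L(7)) - ((V - 862) - 11835) = (-5/3 - 5*(108 - 9*7)/6 + (108 - 9*7)**2/6) - ((-14261 - 862) - 11835) = (-5/3 - 5*(108 - 63)/6 + (108 - 63)**2/6) - (-15123 - 11835) = (-5/3 - 5/6*45 + (1/6)*45**2) - 1*(-26958) = (-5/3 - 75/2 + (1/6)*2025) + 26958 = (-5/3 - 75/2 + 675/2) + 26958 = 895/3 + 26958 = 81769/3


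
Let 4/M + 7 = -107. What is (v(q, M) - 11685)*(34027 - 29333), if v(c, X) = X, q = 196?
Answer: -3126424618/57 ≈ -5.4850e+7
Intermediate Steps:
M = -2/57 (M = 4/(-7 - 107) = 4/(-114) = 4*(-1/114) = -2/57 ≈ -0.035088)
(v(q, M) - 11685)*(34027 - 29333) = (-2/57 - 11685)*(34027 - 29333) = -666047/57*4694 = -3126424618/57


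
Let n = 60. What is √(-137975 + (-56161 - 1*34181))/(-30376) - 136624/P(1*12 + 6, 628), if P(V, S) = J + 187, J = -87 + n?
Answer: -8539/10 - I*√228317/30376 ≈ -853.9 - 0.01573*I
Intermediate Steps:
J = -27 (J = -87 + 60 = -27)
P(V, S) = 160 (P(V, S) = -27 + 187 = 160)
√(-137975 + (-56161 - 1*34181))/(-30376) - 136624/P(1*12 + 6, 628) = √(-137975 + (-56161 - 1*34181))/(-30376) - 136624/160 = √(-137975 + (-56161 - 34181))*(-1/30376) - 136624*1/160 = √(-137975 - 90342)*(-1/30376) - 8539/10 = √(-228317)*(-1/30376) - 8539/10 = (I*√228317)*(-1/30376) - 8539/10 = -I*√228317/30376 - 8539/10 = -8539/10 - I*√228317/30376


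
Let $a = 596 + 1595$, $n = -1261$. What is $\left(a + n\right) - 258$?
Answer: $672$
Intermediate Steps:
$a = 2191$
$\left(a + n\right) - 258 = \left(2191 - 1261\right) - 258 = 930 - 258 = 672$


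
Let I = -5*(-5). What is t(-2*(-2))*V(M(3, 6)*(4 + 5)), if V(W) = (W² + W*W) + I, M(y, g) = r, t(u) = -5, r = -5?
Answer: -20375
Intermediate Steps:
I = 25
M(y, g) = -5
V(W) = 25 + 2*W² (V(W) = (W² + W*W) + 25 = (W² + W²) + 25 = 2*W² + 25 = 25 + 2*W²)
t(-2*(-2))*V(M(3, 6)*(4 + 5)) = -5*(25 + 2*(-5*(4 + 5))²) = -5*(25 + 2*(-5*9)²) = -5*(25 + 2*(-45)²) = -5*(25 + 2*2025) = -5*(25 + 4050) = -5*4075 = -20375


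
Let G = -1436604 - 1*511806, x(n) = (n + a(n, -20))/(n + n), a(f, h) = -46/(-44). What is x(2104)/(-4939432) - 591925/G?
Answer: 27067114554746609/89095500698003712 ≈ 0.30380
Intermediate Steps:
a(f, h) = 23/22 (a(f, h) = -46*(-1/44) = 23/22)
x(n) = (23/22 + n)/(2*n) (x(n) = (n + 23/22)/(n + n) = (23/22 + n)/((2*n)) = (23/22 + n)*(1/(2*n)) = (23/22 + n)/(2*n))
G = -1948410 (G = -1436604 - 511806 = -1948410)
x(2104)/(-4939432) - 591925/G = ((1/44)*(23 + 22*2104)/2104)/(-4939432) - 591925/(-1948410) = ((1/44)*(1/2104)*(23 + 46288))*(-1/4939432) - 591925*(-1/1948410) = ((1/44)*(1/2104)*46311)*(-1/4939432) + 118385/389682 = (46311/92576)*(-1/4939432) + 118385/389682 = -46311/457272856832 + 118385/389682 = 27067114554746609/89095500698003712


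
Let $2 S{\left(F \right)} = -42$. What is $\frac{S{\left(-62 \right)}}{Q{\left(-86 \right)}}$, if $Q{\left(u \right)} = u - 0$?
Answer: $\frac{21}{86} \approx 0.24419$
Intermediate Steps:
$Q{\left(u \right)} = u$ ($Q{\left(u \right)} = u + 0 = u$)
$S{\left(F \right)} = -21$ ($S{\left(F \right)} = \frac{1}{2} \left(-42\right) = -21$)
$\frac{S{\left(-62 \right)}}{Q{\left(-86 \right)}} = - \frac{21}{-86} = \left(-21\right) \left(- \frac{1}{86}\right) = \frac{21}{86}$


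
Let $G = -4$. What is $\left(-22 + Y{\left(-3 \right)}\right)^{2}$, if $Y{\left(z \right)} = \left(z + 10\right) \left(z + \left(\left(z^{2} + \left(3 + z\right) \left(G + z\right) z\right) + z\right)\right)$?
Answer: $1$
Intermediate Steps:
$Y{\left(z \right)} = \left(10 + z\right) \left(z^{2} + 2 z + z \left(-4 + z\right) \left(3 + z\right)\right)$ ($Y{\left(z \right)} = \left(z + 10\right) \left(z + \left(\left(z^{2} + \left(3 + z\right) \left(-4 + z\right) z\right) + z\right)\right) = \left(10 + z\right) \left(z + \left(\left(z^{2} + \left(-4 + z\right) \left(3 + z\right) z\right) + z\right)\right) = \left(10 + z\right) \left(z + \left(\left(z^{2} + z \left(-4 + z\right) \left(3 + z\right)\right) + z\right)\right) = \left(10 + z\right) \left(z + \left(z + z^{2} + z \left(-4 + z\right) \left(3 + z\right)\right)\right) = \left(10 + z\right) \left(z^{2} + 2 z + z \left(-4 + z\right) \left(3 + z\right)\right)$)
$\left(-22 + Y{\left(-3 \right)}\right)^{2} = \left(-22 - 3 \left(-100 + \left(-3\right)^{3} - -30 + 10 \left(-3\right)^{2}\right)\right)^{2} = \left(-22 - 3 \left(-100 - 27 + 30 + 10 \cdot 9\right)\right)^{2} = \left(-22 - 3 \left(-100 - 27 + 30 + 90\right)\right)^{2} = \left(-22 - -21\right)^{2} = \left(-22 + 21\right)^{2} = \left(-1\right)^{2} = 1$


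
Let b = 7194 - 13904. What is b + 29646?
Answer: 22936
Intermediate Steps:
b = -6710
b + 29646 = -6710 + 29646 = 22936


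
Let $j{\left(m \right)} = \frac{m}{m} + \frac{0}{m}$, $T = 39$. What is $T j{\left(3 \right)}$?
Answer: $39$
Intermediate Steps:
$j{\left(m \right)} = 1$ ($j{\left(m \right)} = 1 + 0 = 1$)
$T j{\left(3 \right)} = 39 \cdot 1 = 39$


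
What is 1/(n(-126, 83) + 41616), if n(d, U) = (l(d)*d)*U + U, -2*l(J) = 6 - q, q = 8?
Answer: 1/31241 ≈ 3.2009e-5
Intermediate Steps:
l(J) = 1 (l(J) = -(6 - 1*8)/2 = -(6 - 8)/2 = -½*(-2) = 1)
n(d, U) = U + U*d (n(d, U) = (1*d)*U + U = d*U + U = U*d + U = U + U*d)
1/(n(-126, 83) + 41616) = 1/(83*(1 - 126) + 41616) = 1/(83*(-125) + 41616) = 1/(-10375 + 41616) = 1/31241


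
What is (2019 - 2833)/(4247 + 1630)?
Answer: -814/5877 ≈ -0.13851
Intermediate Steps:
(2019 - 2833)/(4247 + 1630) = -814/5877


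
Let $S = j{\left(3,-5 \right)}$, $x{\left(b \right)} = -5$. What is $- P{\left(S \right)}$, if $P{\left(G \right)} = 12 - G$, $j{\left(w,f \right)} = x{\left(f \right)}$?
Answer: $-17$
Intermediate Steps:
$j{\left(w,f \right)} = -5$
$S = -5$
$- P{\left(S \right)} = - (12 - -5) = - (12 + 5) = \left(-1\right) 17 = -17$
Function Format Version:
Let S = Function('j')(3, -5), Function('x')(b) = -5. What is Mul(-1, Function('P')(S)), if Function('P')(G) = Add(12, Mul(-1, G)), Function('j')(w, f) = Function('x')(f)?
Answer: -17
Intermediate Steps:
Function('j')(w, f) = -5
S = -5
Mul(-1, Function('P')(S)) = Mul(-1, Add(12, Mul(-1, -5))) = Mul(-1, Add(12, 5)) = Mul(-1, 17) = -17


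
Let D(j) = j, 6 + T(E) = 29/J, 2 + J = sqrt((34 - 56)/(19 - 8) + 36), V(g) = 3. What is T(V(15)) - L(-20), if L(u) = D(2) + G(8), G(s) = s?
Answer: -211/15 + 29*sqrt(34)/30 ≈ -8.4301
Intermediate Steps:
J = -2 + sqrt(34) (J = -2 + sqrt((34 - 56)/(19 - 8) + 36) = -2 + sqrt(-22/11 + 36) = -2 + sqrt(-22*1/11 + 36) = -2 + sqrt(-2 + 36) = -2 + sqrt(34) ≈ 3.8310)
T(E) = -6 + 29/(-2 + sqrt(34))
L(u) = 10 (L(u) = 2 + 8 = 10)
T(V(15)) - L(-20) = (-61/15 + 29*sqrt(34)/30) - 1*10 = (-61/15 + 29*sqrt(34)/30) - 10 = -211/15 + 29*sqrt(34)/30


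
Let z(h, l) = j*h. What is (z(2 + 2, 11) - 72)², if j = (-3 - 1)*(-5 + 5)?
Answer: 5184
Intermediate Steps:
j = 0 (j = -4*0 = 0)
z(h, l) = 0 (z(h, l) = 0*h = 0)
(z(2 + 2, 11) - 72)² = (0 - 72)² = (-72)² = 5184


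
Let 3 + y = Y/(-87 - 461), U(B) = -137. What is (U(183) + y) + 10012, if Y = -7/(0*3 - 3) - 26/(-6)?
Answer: 4057387/411 ≈ 9872.0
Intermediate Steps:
Y = 20/3 (Y = -7/(0 - 3) - 26*(-⅙) = -7/(-3) + 13/3 = -7*(-⅓) + 13/3 = 7/3 + 13/3 = 20/3 ≈ 6.6667)
y = -1238/411 (y = -3 + (20/3)/(-87 - 461) = -3 + (20/3)/(-548) = -3 - 1/548*20/3 = -3 - 5/411 = -1238/411 ≈ -3.0122)
(U(183) + y) + 10012 = (-137 - 1238/411) + 10012 = -57545/411 + 10012 = 4057387/411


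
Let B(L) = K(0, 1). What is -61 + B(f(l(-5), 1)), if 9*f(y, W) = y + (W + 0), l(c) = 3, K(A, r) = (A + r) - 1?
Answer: -61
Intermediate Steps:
K(A, r) = -1 + A + r
f(y, W) = W/9 + y/9 (f(y, W) = (y + (W + 0))/9 = (y + W)/9 = (W + y)/9 = W/9 + y/9)
B(L) = 0 (B(L) = -1 + 0 + 1 = 0)
-61 + B(f(l(-5), 1)) = -61 + 0 = -61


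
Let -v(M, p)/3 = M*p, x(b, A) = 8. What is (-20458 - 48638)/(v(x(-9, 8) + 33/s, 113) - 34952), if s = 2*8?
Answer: 1105536/613811 ≈ 1.8011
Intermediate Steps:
s = 16
v(M, p) = -3*M*p
(-20458 - 48638)/(v(x(-9, 8) + 33/s, 113) - 34952) = (-20458 - 48638)/(-3*(8 + 33/16)*113 - 34952) = -69096/(-3*(8 + 33*(1/16))*113 - 34952) = -69096/(-3*(8 + 33/16)*113 - 34952) = -69096/(-3*161/16*113 - 34952) = -69096/(-54579/16 - 34952) = -69096/(-613811/16) = -69096*(-16/613811) = 1105536/613811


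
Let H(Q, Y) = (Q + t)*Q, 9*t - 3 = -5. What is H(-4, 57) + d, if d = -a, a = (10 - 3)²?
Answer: -289/9 ≈ -32.111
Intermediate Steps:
t = -2/9 (t = ⅓ + (⅑)*(-5) = ⅓ - 5/9 = -2/9 ≈ -0.22222)
H(Q, Y) = Q*(-2/9 + Q) (H(Q, Y) = (Q - 2/9)*Q = (-2/9 + Q)*Q = Q*(-2/9 + Q))
a = 49 (a = 7² = 49)
d = -49 (d = -1*49 = -49)
H(-4, 57) + d = (⅑)*(-4)*(-2 + 9*(-4)) - 49 = (⅑)*(-4)*(-2 - 36) - 49 = (⅑)*(-4)*(-38) - 49 = 152/9 - 49 = -289/9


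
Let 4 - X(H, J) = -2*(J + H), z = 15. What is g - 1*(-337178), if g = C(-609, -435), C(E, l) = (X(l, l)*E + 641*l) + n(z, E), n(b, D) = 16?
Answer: 1115583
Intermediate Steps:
X(H, J) = 4 + 2*H + 2*J (X(H, J) = 4 - (-2)*(J + H) = 4 - (-2)*(H + J) = 4 - (-2*H - 2*J) = 4 + (2*H + 2*J) = 4 + 2*H + 2*J)
C(E, l) = 16 + 641*l + E*(4 + 4*l) (C(E, l) = ((4 + 2*l + 2*l)*E + 641*l) + 16 = ((4 + 4*l)*E + 641*l) + 16 = (E*(4 + 4*l) + 641*l) + 16 = (641*l + E*(4 + 4*l)) + 16 = 16 + 641*l + E*(4 + 4*l))
g = 778405 (g = 16 + 641*(-435) + 4*(-609)*(1 - 435) = 16 - 278835 + 4*(-609)*(-434) = 16 - 278835 + 1057224 = 778405)
g - 1*(-337178) = 778405 - 1*(-337178) = 778405 + 337178 = 1115583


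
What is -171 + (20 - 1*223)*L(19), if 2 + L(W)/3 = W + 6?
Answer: -14178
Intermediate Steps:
L(W) = 12 + 3*W (L(W) = -6 + 3*(W + 6) = -6 + 3*(6 + W) = -6 + (18 + 3*W) = 12 + 3*W)
-171 + (20 - 1*223)*L(19) = -171 + (20 - 1*223)*(12 + 3*19) = -171 + (20 - 223)*(12 + 57) = -171 - 203*69 = -171 - 14007 = -14178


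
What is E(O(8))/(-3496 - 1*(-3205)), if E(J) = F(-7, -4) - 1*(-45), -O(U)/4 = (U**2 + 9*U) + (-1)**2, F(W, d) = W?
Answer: -38/291 ≈ -0.13058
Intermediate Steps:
O(U) = -4 - 36*U - 4*U**2 (O(U) = -4*((U**2 + 9*U) + (-1)**2) = -4*((U**2 + 9*U) + 1) = -4*(1 + U**2 + 9*U) = -4 - 36*U - 4*U**2)
E(J) = 38 (E(J) = -7 - 1*(-45) = -7 + 45 = 38)
E(O(8))/(-3496 - 1*(-3205)) = 38/(-3496 - 1*(-3205)) = 38/(-3496 + 3205) = 38/(-291) = 38*(-1/291) = -38/291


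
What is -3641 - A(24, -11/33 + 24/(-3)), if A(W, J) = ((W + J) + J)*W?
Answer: -3817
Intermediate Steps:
A(W, J) = W*(W + 2*J) (A(W, J) = ((J + W) + J)*W = (W + 2*J)*W = W*(W + 2*J))
-3641 - A(24, -11/33 + 24/(-3)) = -3641 - 24*(24 + 2*(-11/33 + 24/(-3))) = -3641 - 24*(24 + 2*(-11*1/33 + 24*(-1/3))) = -3641 - 24*(24 + 2*(-1/3 - 8)) = -3641 - 24*(24 + 2*(-25/3)) = -3641 - 24*(24 - 50/3) = -3641 - 24*22/3 = -3641 - 1*176 = -3641 - 176 = -3817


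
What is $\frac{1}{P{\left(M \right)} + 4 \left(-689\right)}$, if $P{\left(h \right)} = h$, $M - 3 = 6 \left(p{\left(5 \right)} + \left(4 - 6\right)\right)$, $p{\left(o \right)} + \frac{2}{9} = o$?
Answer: $- \frac{3}{8209} \approx -0.00036545$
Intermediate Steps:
$p{\left(o \right)} = - \frac{2}{9} + o$
$M = \frac{59}{3}$ ($M = 3 + 6 \left(\left(- \frac{2}{9} + 5\right) + \left(4 - 6\right)\right) = 3 + 6 \left(\frac{43}{9} + \left(4 - 6\right)\right) = 3 + 6 \left(\frac{43}{9} - 2\right) = 3 + 6 \cdot \frac{25}{9} = 3 + \frac{50}{3} = \frac{59}{3} \approx 19.667$)
$\frac{1}{P{\left(M \right)} + 4 \left(-689\right)} = \frac{1}{\frac{59}{3} + 4 \left(-689\right)} = \frac{1}{\frac{59}{3} - 2756} = \frac{1}{- \frac{8209}{3}} = - \frac{3}{8209}$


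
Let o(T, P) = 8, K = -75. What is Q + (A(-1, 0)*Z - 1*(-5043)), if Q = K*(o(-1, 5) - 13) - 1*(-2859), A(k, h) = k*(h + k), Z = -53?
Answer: 8224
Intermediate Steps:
Q = 3234 (Q = -75*(8 - 13) - 1*(-2859) = -75*(-5) + 2859 = 375 + 2859 = 3234)
Q + (A(-1, 0)*Z - 1*(-5043)) = 3234 + (-(0 - 1)*(-53) - 1*(-5043)) = 3234 + (-1*(-1)*(-53) + 5043) = 3234 + (1*(-53) + 5043) = 3234 + (-53 + 5043) = 3234 + 4990 = 8224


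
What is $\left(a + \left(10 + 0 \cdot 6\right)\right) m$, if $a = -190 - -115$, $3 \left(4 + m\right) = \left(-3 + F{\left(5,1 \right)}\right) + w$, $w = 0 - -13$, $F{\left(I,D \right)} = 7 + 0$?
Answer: $- \frac{325}{3} \approx -108.33$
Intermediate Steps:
$F{\left(I,D \right)} = 7$
$w = 13$ ($w = 0 + 13 = 13$)
$m = \frac{5}{3}$ ($m = -4 + \frac{\left(-3 + 7\right) + 13}{3} = -4 + \frac{4 + 13}{3} = -4 + \frac{1}{3} \cdot 17 = -4 + \frac{17}{3} = \frac{5}{3} \approx 1.6667$)
$a = -75$ ($a = -190 + 115 = -75$)
$\left(a + \left(10 + 0 \cdot 6\right)\right) m = \left(-75 + \left(10 + 0 \cdot 6\right)\right) \frac{5}{3} = \left(-75 + \left(10 + 0\right)\right) \frac{5}{3} = \left(-75 + 10\right) \frac{5}{3} = \left(-65\right) \frac{5}{3} = - \frac{325}{3}$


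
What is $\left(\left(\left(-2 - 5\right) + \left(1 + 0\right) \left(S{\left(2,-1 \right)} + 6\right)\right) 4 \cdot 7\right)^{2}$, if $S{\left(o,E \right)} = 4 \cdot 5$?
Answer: $283024$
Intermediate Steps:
$S{\left(o,E \right)} = 20$
$\left(\left(\left(-2 - 5\right) + \left(1 + 0\right) \left(S{\left(2,-1 \right)} + 6\right)\right) 4 \cdot 7\right)^{2} = \left(\left(\left(-2 - 5\right) + \left(1 + 0\right) \left(20 + 6\right)\right) 4 \cdot 7\right)^{2} = \left(\left(-7 + 1 \cdot 26\right) 4 \cdot 7\right)^{2} = \left(\left(-7 + 26\right) 4 \cdot 7\right)^{2} = \left(19 \cdot 4 \cdot 7\right)^{2} = \left(76 \cdot 7\right)^{2} = 532^{2} = 283024$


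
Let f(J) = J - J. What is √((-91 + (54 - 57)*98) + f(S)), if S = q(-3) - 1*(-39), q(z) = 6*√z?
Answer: I*√385 ≈ 19.621*I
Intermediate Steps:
S = 39 + 6*I*√3 (S = 6*√(-3) - 1*(-39) = 6*(I*√3) + 39 = 6*I*√3 + 39 = 39 + 6*I*√3 ≈ 39.0 + 10.392*I)
f(J) = 0
√((-91 + (54 - 57)*98) + f(S)) = √((-91 + (54 - 57)*98) + 0) = √((-91 - 3*98) + 0) = √((-91 - 294) + 0) = √(-385 + 0) = √(-385) = I*√385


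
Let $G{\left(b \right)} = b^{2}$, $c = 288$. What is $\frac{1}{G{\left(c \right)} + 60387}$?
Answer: $\frac{1}{143331} \approx 6.9769 \cdot 10^{-6}$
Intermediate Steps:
$\frac{1}{G{\left(c \right)} + 60387} = \frac{1}{288^{2} + 60387} = \frac{1}{82944 + 60387} = \frac{1}{143331}$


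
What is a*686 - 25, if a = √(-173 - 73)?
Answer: -25 + 686*I*√246 ≈ -25.0 + 10759.0*I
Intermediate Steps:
a = I*√246 (a = √(-246) = I*√246 ≈ 15.684*I)
a*686 - 25 = (I*√246)*686 - 25 = 686*I*√246 - 25 = -25 + 686*I*√246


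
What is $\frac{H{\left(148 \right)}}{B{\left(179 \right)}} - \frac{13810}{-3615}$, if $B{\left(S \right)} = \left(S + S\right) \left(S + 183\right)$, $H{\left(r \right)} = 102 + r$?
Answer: $\frac{179062451}{46848954} \approx 3.8221$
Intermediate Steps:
$B{\left(S \right)} = 2 S \left(183 + S\right)$
$\frac{H{\left(148 \right)}}{B{\left(179 \right)}} - \frac{13810}{-3615} = \frac{102 + 148}{2 \cdot 179 \left(183 + 179\right)} - \frac{13810}{-3615} = \frac{250}{2 \cdot 179 \cdot 362} - - \frac{2762}{723} = \frac{250}{129596} + \frac{2762}{723} = 250 \cdot \frac{1}{129596} + \frac{2762}{723} = \frac{125}{64798} + \frac{2762}{723} = \frac{179062451}{46848954}$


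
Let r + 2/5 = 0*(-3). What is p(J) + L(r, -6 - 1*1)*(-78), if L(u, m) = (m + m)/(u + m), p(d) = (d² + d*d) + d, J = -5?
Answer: -3795/37 ≈ -102.57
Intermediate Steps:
p(d) = d + 2*d² (p(d) = (d² + d²) + d = 2*d² + d = d + 2*d²)
r = -⅖ (r = -⅖ + 0*(-3) = -⅖ + 0 = -⅖ ≈ -0.40000)
L(u, m) = 2*m/(m + u) (L(u, m) = (2*m)/(m + u) = 2*m/(m + u))
p(J) + L(r, -6 - 1*1)*(-78) = -5*(1 + 2*(-5)) + (2*(-6 - 1*1)/((-6 - 1*1) - ⅖))*(-78) = -5*(1 - 10) + (2*(-6 - 1)/((-6 - 1) - ⅖))*(-78) = -5*(-9) + (2*(-7)/(-7 - ⅖))*(-78) = 45 + (2*(-7)/(-37/5))*(-78) = 45 + (2*(-7)*(-5/37))*(-78) = 45 + (70/37)*(-78) = 45 - 5460/37 = -3795/37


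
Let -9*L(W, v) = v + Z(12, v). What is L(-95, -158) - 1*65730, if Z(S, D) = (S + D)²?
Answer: -612728/9 ≈ -68081.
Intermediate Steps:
Z(S, D) = (D + S)²
L(W, v) = -v/9 - (12 + v)²/9 (L(W, v) = -(v + (v + 12)²)/9 = -(v + (12 + v)²)/9 = -v/9 - (12 + v)²/9)
L(-95, -158) - 1*65730 = (-⅑*(-158) - (12 - 158)²/9) - 1*65730 = (158/9 - ⅑*(-146)²) - 65730 = (158/9 - ⅑*21316) - 65730 = (158/9 - 21316/9) - 65730 = -21158/9 - 65730 = -612728/9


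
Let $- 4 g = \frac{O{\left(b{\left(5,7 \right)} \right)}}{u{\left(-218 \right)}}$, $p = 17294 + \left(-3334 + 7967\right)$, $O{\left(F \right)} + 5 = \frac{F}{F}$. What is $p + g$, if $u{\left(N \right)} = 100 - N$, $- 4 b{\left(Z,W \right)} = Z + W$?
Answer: $\frac{6972787}{318} \approx 21927.0$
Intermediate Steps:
$b{\left(Z,W \right)} = - \frac{W}{4} - \frac{Z}{4}$ ($b{\left(Z,W \right)} = - \frac{Z + W}{4} = - \frac{W + Z}{4} = - \frac{W}{4} - \frac{Z}{4}$)
$O{\left(F \right)} = -4$ ($O{\left(F \right)} = -5 + \frac{F}{F} = -5 + 1 = -4$)
$p = 21927$ ($p = 17294 + 4633 = 21927$)
$g = \frac{1}{318}$ ($g = - \frac{\left(-4\right) \frac{1}{100 - -218}}{4} = - \frac{\left(-4\right) \frac{1}{100 + 218}}{4} = - \frac{\left(-4\right) \frac{1}{318}}{4} = \left(- \frac{1}{4}\right) \left(- \frac{2}{159}\right) = \frac{1}{318} \approx 0.0031447$)
$p + g = 21927 + \frac{1}{318} = \frac{6972787}{318}$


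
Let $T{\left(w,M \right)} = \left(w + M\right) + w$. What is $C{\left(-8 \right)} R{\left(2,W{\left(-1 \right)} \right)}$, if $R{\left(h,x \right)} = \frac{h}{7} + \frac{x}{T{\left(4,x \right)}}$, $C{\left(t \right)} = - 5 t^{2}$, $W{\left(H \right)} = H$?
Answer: $- \frac{320}{7} \approx -45.714$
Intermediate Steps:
$T{\left(w,M \right)} = M + 2 w$ ($T{\left(w,M \right)} = \left(M + w\right) + w = M + 2 w$)
$R{\left(h,x \right)} = \frac{h}{7} + \frac{x}{8 + x}$ ($R{\left(h,x \right)} = \frac{h}{7} + \frac{x}{x + 2 \cdot 4} = h \frac{1}{7} + \frac{x}{x + 8} = \frac{h}{7} + \frac{x}{8 + x}$)
$C{\left(-8 \right)} R{\left(2,W{\left(-1 \right)} \right)} = - 5 \left(-8\right)^{2} \frac{-1 + \frac{1}{7} \cdot 2 \left(8 - 1\right)}{8 - 1} = \left(-5\right) 64 \frac{-1 + \frac{1}{7} \cdot 2 \cdot 7}{7} = - 320 \frac{-1 + 2}{7} = - 320 \cdot \frac{1}{7} \cdot 1 = \left(-320\right) \frac{1}{7} = - \frac{320}{7}$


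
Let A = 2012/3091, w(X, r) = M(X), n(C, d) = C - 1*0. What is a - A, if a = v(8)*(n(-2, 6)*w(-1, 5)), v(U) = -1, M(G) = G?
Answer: -8194/3091 ≈ -2.6509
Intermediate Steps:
n(C, d) = C (n(C, d) = C + 0 = C)
w(X, r) = X
a = -2 (a = -(-2)*(-1) = -1*2 = -2)
A = 2012/3091 (A = 2012*(1/3091) = 2012/3091 ≈ 0.65092)
a - A = -2 - 1*2012/3091 = -2 - 2012/3091 = -8194/3091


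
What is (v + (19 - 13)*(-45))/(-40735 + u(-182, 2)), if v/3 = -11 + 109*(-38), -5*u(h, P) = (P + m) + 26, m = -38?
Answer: 12729/40733 ≈ 0.31250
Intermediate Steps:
u(h, P) = 12/5 - P/5 (u(h, P) = -((P - 38) + 26)/5 = -((-38 + P) + 26)/5 = -(-12 + P)/5 = 12/5 - P/5)
v = -12459 (v = 3*(-11 + 109*(-38)) = 3*(-11 - 4142) = 3*(-4153) = -12459)
(v + (19 - 13)*(-45))/(-40735 + u(-182, 2)) = (-12459 + (19 - 13)*(-45))/(-40735 + (12/5 - ⅕*2)) = (-12459 + 6*(-45))/(-40735 + (12/5 - ⅖)) = (-12459 - 270)/(-40735 + 2) = -12729/(-40733) = -12729*(-1/40733) = 12729/40733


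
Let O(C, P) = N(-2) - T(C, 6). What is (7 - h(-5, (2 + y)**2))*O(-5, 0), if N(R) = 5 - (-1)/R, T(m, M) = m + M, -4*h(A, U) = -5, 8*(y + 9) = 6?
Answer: 161/8 ≈ 20.125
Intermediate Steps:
y = -33/4 (y = -9 + (1/8)*6 = -9 + 3/4 = -33/4 ≈ -8.2500)
h(A, U) = 5/4 (h(A, U) = -1/4*(-5) = 5/4)
T(m, M) = M + m
N(R) = 5 + 1/R
O(C, P) = -3/2 - C (O(C, P) = (5 + 1/(-2)) - (6 + C) = (5 - 1/2) + (-6 - C) = 9/2 + (-6 - C) = -3/2 - C)
(7 - h(-5, (2 + y)**2))*O(-5, 0) = (7 - 1*5/4)*(-3/2 - 1*(-5)) = (7 - 5/4)*(-3/2 + 5) = (23/4)*(7/2) = 161/8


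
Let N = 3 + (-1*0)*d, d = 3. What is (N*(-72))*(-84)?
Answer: 18144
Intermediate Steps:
N = 3 (N = 3 - 1*0*3 = 3 + 0*3 = 3 + 0 = 3)
(N*(-72))*(-84) = (3*(-72))*(-84) = -216*(-84) = 18144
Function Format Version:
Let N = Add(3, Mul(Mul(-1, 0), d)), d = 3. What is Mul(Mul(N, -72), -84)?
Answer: 18144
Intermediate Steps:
N = 3 (N = Add(3, Mul(Mul(-1, 0), 3)) = Add(3, Mul(0, 3)) = Add(3, 0) = 3)
Mul(Mul(N, -72), -84) = Mul(Mul(3, -72), -84) = Mul(-216, -84) = 18144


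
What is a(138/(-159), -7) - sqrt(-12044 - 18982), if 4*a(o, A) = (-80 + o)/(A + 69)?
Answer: -2143/6572 - I*sqrt(31026) ≈ -0.32608 - 176.14*I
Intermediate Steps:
a(o, A) = (-80 + o)/(4*(69 + A)) (a(o, A) = ((-80 + o)/(A + 69))/4 = ((-80 + o)/(69 + A))/4 = (-80 + o)/(4*(69 + A)))
a(138/(-159), -7) - sqrt(-12044 - 18982) = (-80 + 138/(-159))/(4*(69 - 7)) - sqrt(-12044 - 18982) = (1/4)*(-80 + 138*(-1/159))/62 - sqrt(-31026) = (1/4)*(1/62)*(-80 - 46/53) - I*sqrt(31026) = (1/4)*(1/62)*(-4286/53) - I*sqrt(31026) = -2143/6572 - I*sqrt(31026)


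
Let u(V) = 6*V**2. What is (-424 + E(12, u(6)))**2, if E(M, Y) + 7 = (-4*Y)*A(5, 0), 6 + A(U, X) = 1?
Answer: 15124321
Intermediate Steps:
A(U, X) = -5 (A(U, X) = -6 + 1 = -5)
E(M, Y) = -7 + 20*Y (E(M, Y) = -7 - 4*Y*(-5) = -7 + 20*Y)
(-424 + E(12, u(6)))**2 = (-424 + (-7 + 20*(6*6**2)))**2 = (-424 + (-7 + 20*(6*36)))**2 = (-424 + (-7 + 20*216))**2 = (-424 + (-7 + 4320))**2 = (-424 + 4313)**2 = 3889**2 = 15124321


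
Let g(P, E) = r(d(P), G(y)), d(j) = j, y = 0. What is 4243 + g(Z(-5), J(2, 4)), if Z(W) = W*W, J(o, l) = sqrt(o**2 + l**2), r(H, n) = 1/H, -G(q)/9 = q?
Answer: 106076/25 ≈ 4243.0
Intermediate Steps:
G(q) = -9*q
J(o, l) = sqrt(l**2 + o**2)
Z(W) = W**2
g(P, E) = 1/P
4243 + g(Z(-5), J(2, 4)) = 4243 + 1/((-5)**2) = 4243 + 1/25 = 106076/25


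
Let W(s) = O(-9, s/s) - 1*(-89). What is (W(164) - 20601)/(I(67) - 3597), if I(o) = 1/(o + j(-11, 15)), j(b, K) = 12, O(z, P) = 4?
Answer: 810066/142081 ≈ 5.7014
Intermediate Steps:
W(s) = 93 (W(s) = 4 - 1*(-89) = 4 + 89 = 93)
I(o) = 1/(12 + o) (I(o) = 1/(o + 12) = 1/(12 + o))
(W(164) - 20601)/(I(67) - 3597) = (93 - 20601)/(1/(12 + 67) - 3597) = -20508/(1/79 - 3597) = -20508/(-284162/79) = -20508*(-79/284162) = 810066/142081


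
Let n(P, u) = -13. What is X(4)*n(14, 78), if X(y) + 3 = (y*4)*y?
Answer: -793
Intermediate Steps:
X(y) = -3 + 4*y² (X(y) = -3 + (y*4)*y = -3 + (4*y)*y = -3 + 4*y²)
X(4)*n(14, 78) = (-3 + 4*4²)*(-13) = (-3 + 4*16)*(-13) = (-3 + 64)*(-13) = 61*(-13) = -793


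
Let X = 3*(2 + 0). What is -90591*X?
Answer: -543546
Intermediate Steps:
X = 6 (X = 3*2 = 6)
-90591*X = -90591*6 = -543546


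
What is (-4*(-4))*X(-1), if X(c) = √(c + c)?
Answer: 16*I*√2 ≈ 22.627*I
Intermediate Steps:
X(c) = √2*√c (X(c) = √(2*c) = √2*√c)
(-4*(-4))*X(-1) = (-4*(-4))*(√2*√(-1)) = 16*(√2*I) = 16*(I*√2) = 16*I*√2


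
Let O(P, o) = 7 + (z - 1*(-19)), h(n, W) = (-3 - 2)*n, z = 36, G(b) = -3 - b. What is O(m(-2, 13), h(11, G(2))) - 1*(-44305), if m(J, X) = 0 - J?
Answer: 44367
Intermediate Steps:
m(J, X) = -J
h(n, W) = -5*n
O(P, o) = 62 (O(P, o) = 7 + (36 - 1*(-19)) = 7 + (36 + 19) = 7 + 55 = 62)
O(m(-2, 13), h(11, G(2))) - 1*(-44305) = 62 - 1*(-44305) = 62 + 44305 = 44367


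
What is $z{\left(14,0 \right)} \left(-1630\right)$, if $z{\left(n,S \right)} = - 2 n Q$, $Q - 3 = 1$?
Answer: $182560$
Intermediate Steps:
$Q = 4$ ($Q = 3 + 1 = 4$)
$z{\left(n,S \right)} = - 8 n$ ($z{\left(n,S \right)} = - 2 n 4 = - 8 n$)
$z{\left(14,0 \right)} \left(-1630\right) = \left(-8\right) 14 \left(-1630\right) = \left(-112\right) \left(-1630\right) = 182560$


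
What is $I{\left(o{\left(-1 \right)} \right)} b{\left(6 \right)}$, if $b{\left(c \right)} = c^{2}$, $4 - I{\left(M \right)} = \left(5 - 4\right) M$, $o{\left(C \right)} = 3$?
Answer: $36$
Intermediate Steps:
$I{\left(M \right)} = 4 - M$ ($I{\left(M \right)} = 4 - \left(5 - 4\right) M = 4 - 1 M = 4 - M$)
$I{\left(o{\left(-1 \right)} \right)} b{\left(6 \right)} = \left(4 - 3\right) 6^{2} = \left(4 - 3\right) 36 = 1 \cdot 36 = 36$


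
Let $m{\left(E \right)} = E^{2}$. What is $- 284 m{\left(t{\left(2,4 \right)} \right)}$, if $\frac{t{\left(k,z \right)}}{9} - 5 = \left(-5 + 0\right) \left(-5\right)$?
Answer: $-20703600$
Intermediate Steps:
$t{\left(k,z \right)} = 270$ ($t{\left(k,z \right)} = 45 + 9 \left(-5 + 0\right) \left(-5\right) = 45 + 9 \left(\left(-5\right) \left(-5\right)\right) = 45 + 9 \cdot 25 = 45 + 225 = 270$)
$- 284 m{\left(t{\left(2,4 \right)} \right)} = - 284 \cdot 270^{2} = \left(-284\right) 72900 = -20703600$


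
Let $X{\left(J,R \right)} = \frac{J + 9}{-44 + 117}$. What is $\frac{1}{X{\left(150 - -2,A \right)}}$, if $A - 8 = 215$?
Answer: $\frac{73}{161} \approx 0.45342$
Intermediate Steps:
$A = 223$ ($A = 8 + 215 = 223$)
$X{\left(J,R \right)} = \frac{9}{73} + \frac{J}{73}$ ($X{\left(J,R \right)} = \frac{9 + J}{73} = \left(9 + J\right) \frac{1}{73} = \frac{9}{73} + \frac{J}{73}$)
$\frac{1}{X{\left(150 - -2,A \right)}} = \frac{1}{\frac{9}{73} + \frac{150 - -2}{73}} = \frac{1}{\frac{9}{73} + \frac{150 + 2}{73}} = \frac{1}{\frac{9}{73} + \frac{1}{73} \cdot 152} = \frac{1}{\frac{9}{73} + \frac{152}{73}} = \frac{1}{\frac{161}{73}} = \frac{73}{161}$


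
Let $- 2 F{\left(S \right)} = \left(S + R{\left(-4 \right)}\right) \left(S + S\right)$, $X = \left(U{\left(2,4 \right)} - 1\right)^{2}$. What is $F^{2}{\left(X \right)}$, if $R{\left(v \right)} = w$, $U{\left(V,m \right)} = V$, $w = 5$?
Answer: $36$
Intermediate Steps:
$R{\left(v \right)} = 5$
$X = 1$ ($X = \left(2 - 1\right)^{2} = 1^{2} = 1$)
$F{\left(S \right)} = - S \left(5 + S\right)$ ($F{\left(S \right)} = - \frac{\left(S + 5\right) \left(S + S\right)}{2} = - \frac{\left(5 + S\right) 2 S}{2} = - \frac{2 S \left(5 + S\right)}{2} = - S \left(5 + S\right)$)
$F^{2}{\left(X \right)} = \left(\left(-1\right) 1 \left(5 + 1\right)\right)^{2} = \left(\left(-1\right) 1 \cdot 6\right)^{2} = \left(-6\right)^{2} = 36$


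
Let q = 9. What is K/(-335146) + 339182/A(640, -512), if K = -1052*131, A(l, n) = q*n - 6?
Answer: -28259906501/386590911 ≈ -73.100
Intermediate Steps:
A(l, n) = -6 + 9*n (A(l, n) = 9*n - 6 = -6 + 9*n)
K = -137812
K/(-335146) + 339182/A(640, -512) = -137812/(-335146) + 339182/(-6 + 9*(-512)) = -137812*(-1/335146) + 339182/(-6 - 4608) = 68906/167573 + 339182/(-4614) = 68906/167573 + 339182*(-1/4614) = 68906/167573 - 169591/2307 = -28259906501/386590911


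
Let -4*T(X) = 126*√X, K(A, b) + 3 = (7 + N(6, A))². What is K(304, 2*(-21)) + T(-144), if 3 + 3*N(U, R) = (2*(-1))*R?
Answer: 348073/9 - 378*I ≈ 38675.0 - 378.0*I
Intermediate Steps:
N(U, R) = -1 - 2*R/3 (N(U, R) = -1 + ((2*(-1))*R)/3 = -1 + (-2*R)/3 = -1 - 2*R/3)
K(A, b) = -3 + (6 - 2*A/3)² (K(A, b) = -3 + (7 + (-1 - 2*A/3))² = -3 + (6 - 2*A/3)²)
T(X) = -63*√X/2
K(304, 2*(-21)) + T(-144) = (-3 + 4*(-9 + 304)²/9) - 378*I = (-3 + (4/9)*295²) - 378*I = (-3 + (4/9)*87025) - 378*I = (-3 + 348100/9) - 378*I = 348073/9 - 378*I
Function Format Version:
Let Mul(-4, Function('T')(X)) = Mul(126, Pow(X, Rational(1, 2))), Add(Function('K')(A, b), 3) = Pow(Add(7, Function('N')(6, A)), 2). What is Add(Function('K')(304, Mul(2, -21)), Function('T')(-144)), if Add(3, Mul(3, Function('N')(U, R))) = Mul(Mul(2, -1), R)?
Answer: Add(Rational(348073, 9), Mul(-378, I)) ≈ Add(38675., Mul(-378.00, I))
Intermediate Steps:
Function('N')(U, R) = Add(-1, Mul(Rational(-2, 3), R)) (Function('N')(U, R) = Add(-1, Mul(Rational(1, 3), Mul(Mul(2, -1), R))) = Add(-1, Mul(Rational(1, 3), Mul(-2, R))) = Add(-1, Mul(Rational(-2, 3), R)))
Function('K')(A, b) = Add(-3, Pow(Add(6, Mul(Rational(-2, 3), A)), 2)) (Function('K')(A, b) = Add(-3, Pow(Add(7, Add(-1, Mul(Rational(-2, 3), A))), 2)) = Add(-3, Pow(Add(6, Mul(Rational(-2, 3), A)), 2)))
Function('T')(X) = Mul(Rational(-63, 2), Pow(X, Rational(1, 2))) (Function('T')(X) = Mul(Rational(-1, 4), Mul(126, Pow(X, Rational(1, 2)))) = Mul(Rational(-63, 2), Pow(X, Rational(1, 2))))
Add(Function('K')(304, Mul(2, -21)), Function('T')(-144)) = Add(Add(-3, Mul(Rational(4, 9), Pow(Add(-9, 304), 2))), Mul(Rational(-63, 2), Pow(-144, Rational(1, 2)))) = Add(Add(-3, Mul(Rational(4, 9), Pow(295, 2))), Mul(Rational(-63, 2), Mul(12, I))) = Add(Add(-3, Mul(Rational(4, 9), 87025)), Mul(-378, I)) = Add(Add(-3, Rational(348100, 9)), Mul(-378, I)) = Add(Rational(348073, 9), Mul(-378, I))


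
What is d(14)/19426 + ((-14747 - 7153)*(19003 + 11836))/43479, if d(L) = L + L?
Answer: -2186636008198/140770509 ≈ -15533.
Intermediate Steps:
d(L) = 2*L
d(14)/19426 + ((-14747 - 7153)*(19003 + 11836))/43479 = (2*14)/19426 + ((-14747 - 7153)*(19003 + 11836))/43479 = 28*(1/19426) - 21900*30839*(1/43479) = 14/9713 - 675374100*1/43479 = 14/9713 - 225124700/14493 = -2186636008198/140770509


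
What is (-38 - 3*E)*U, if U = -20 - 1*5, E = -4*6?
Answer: -850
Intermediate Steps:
E = -24
U = -25 (U = -20 - 5 = -25)
(-38 - 3*E)*U = (-38 - 3*(-24))*(-25) = (-38 + 72)*(-25) = 34*(-25) = -850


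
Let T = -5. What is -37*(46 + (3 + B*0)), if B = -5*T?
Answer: -1813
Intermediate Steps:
B = 25 (B = -5*(-5) = 25)
-37*(46 + (3 + B*0)) = -37*(46 + (3 + 25*0)) = -37*(46 + (3 + 0)) = -37*(46 + 3) = -37*49 = -1813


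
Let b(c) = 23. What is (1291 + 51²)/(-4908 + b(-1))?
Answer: -3892/4885 ≈ -0.79672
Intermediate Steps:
(1291 + 51²)/(-4908 + b(-1)) = (1291 + 51²)/(-4908 + 23) = (1291 + 2601)/(-4885) = 3892*(-1/4885) = -3892/4885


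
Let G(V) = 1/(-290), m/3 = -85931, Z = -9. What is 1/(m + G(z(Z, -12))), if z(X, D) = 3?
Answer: -290/74759971 ≈ -3.8791e-6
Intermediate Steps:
m = -257793 (m = 3*(-85931) = -257793)
G(V) = -1/290
1/(m + G(z(Z, -12))) = 1/(-257793 - 1/290) = 1/(-74759971/290) = -290/74759971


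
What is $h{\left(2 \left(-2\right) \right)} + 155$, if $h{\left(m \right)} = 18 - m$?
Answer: $177$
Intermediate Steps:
$h{\left(2 \left(-2\right) \right)} + 155 = \left(18 - 2 \left(-2\right)\right) + 155 = \left(18 - -4\right) + 155 = \left(18 + 4\right) + 155 = 22 + 155 = 177$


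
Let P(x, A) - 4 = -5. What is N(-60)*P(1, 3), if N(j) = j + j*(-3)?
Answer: -120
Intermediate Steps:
P(x, A) = -1 (P(x, A) = 4 - 5 = -1)
N(j) = -2*j (N(j) = j - 3*j = -2*j)
N(-60)*P(1, 3) = -2*(-60)*(-1) = 120*(-1) = -120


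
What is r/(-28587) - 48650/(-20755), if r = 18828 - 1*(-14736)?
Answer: 6610826/5650697 ≈ 1.1699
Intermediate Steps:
r = 33564 (r = 18828 + 14736 = 33564)
r/(-28587) - 48650/(-20755) = 33564/(-28587) - 48650/(-20755) = 33564*(-1/28587) - 48650*(-1/20755) = -11188/9529 + 1390/593 = 6610826/5650697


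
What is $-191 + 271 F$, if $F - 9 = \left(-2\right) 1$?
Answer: $1706$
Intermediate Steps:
$F = 7$ ($F = 9 - 2 = 7$)
$-191 + 271 F = -191 + 271 \cdot 7 = -191 + 1897 = 1706$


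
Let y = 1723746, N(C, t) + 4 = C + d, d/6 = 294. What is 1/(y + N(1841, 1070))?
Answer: 1/1727347 ≈ 5.7892e-7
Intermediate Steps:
d = 1764 (d = 6*294 = 1764)
N(C, t) = 1760 + C (N(C, t) = -4 + (C + 1764) = -4 + (1764 + C) = 1760 + C)
1/(y + N(1841, 1070)) = 1/(1723746 + (1760 + 1841)) = 1/(1723746 + 3601) = 1/1727347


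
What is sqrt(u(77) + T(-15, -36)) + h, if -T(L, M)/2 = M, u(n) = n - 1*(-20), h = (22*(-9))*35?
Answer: -6917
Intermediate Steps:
h = -6930 (h = -198*35 = -6930)
u(n) = 20 + n (u(n) = n + 20 = 20 + n)
T(L, M) = -2*M
sqrt(u(77) + T(-15, -36)) + h = sqrt((20 + 77) - 2*(-36)) - 6930 = sqrt(97 + 72) - 6930 = sqrt(169) - 6930 = 13 - 6930 = -6917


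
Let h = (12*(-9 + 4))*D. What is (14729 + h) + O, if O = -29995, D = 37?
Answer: -17486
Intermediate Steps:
h = -2220 (h = (12*(-9 + 4))*37 = (12*(-5))*37 = -60*37 = -2220)
(14729 + h) + O = (14729 - 2220) - 29995 = 12509 - 29995 = -17486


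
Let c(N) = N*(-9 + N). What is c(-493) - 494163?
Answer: -246677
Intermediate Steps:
c(-493) - 494163 = -493*(-9 - 493) - 494163 = -493*(-502) - 494163 = 247486 - 494163 = -246677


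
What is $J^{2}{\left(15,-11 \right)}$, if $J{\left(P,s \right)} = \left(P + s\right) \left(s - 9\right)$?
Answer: $6400$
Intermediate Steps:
$J{\left(P,s \right)} = \left(-9 + s\right) \left(P + s\right)$ ($J{\left(P,s \right)} = \left(P + s\right) \left(-9 + s\right) = \left(-9 + s\right) \left(P + s\right)$)
$J^{2}{\left(15,-11 \right)} = \left(\left(-11\right)^{2} - 135 - -99 + 15 \left(-11\right)\right)^{2} = \left(121 - 135 + 99 - 165\right)^{2} = \left(-80\right)^{2} = 6400$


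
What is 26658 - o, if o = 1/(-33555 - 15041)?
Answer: 1295472169/48596 ≈ 26658.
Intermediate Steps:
o = -1/48596 (o = 1/(-48596) = -1/48596 ≈ -2.0578e-5)
26658 - o = 26658 - 1*(-1/48596) = 26658 + 1/48596 = 1295472169/48596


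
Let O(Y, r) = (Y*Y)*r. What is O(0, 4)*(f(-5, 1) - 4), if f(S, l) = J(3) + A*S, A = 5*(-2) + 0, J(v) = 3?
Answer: 0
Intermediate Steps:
O(Y, r) = r*Y**2 (O(Y, r) = Y**2*r = r*Y**2)
A = -10 (A = -10 + 0 = -10)
f(S, l) = 3 - 10*S
O(0, 4)*(f(-5, 1) - 4) = (4*0**2)*((3 - 10*(-5)) - 4) = (4*0)*((3 + 50) - 4) = 0*(53 - 4) = 0*49 = 0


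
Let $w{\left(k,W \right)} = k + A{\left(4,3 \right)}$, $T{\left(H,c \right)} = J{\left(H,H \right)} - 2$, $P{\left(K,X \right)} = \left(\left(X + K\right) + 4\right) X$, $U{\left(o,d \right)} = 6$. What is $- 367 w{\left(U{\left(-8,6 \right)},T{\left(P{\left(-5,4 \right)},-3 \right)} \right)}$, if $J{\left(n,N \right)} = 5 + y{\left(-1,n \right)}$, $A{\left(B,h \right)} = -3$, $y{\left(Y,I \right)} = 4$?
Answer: $-1101$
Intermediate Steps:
$P{\left(K,X \right)} = X \left(4 + K + X\right)$ ($P{\left(K,X \right)} = \left(\left(K + X\right) + 4\right) X = \left(4 + K + X\right) X = X \left(4 + K + X\right)$)
$J{\left(n,N \right)} = 9$ ($J{\left(n,N \right)} = 5 + 4 = 9$)
$T{\left(H,c \right)} = 7$ ($T{\left(H,c \right)} = 9 - 2 = 7$)
$w{\left(k,W \right)} = -3 + k$ ($w{\left(k,W \right)} = k - 3 = -3 + k$)
$- 367 w{\left(U{\left(-8,6 \right)},T{\left(P{\left(-5,4 \right)},-3 \right)} \right)} = - 367 \left(-3 + 6\right) = \left(-367\right) 3 = -1101$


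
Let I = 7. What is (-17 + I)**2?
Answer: 100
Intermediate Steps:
(-17 + I)**2 = (-17 + 7)**2 = (-10)**2 = 100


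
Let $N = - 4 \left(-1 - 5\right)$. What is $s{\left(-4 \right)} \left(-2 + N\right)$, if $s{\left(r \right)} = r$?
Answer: $-88$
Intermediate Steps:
$N = 24$ ($N = - 4 \left(-1 - 5\right) = \left(-4\right) \left(-6\right) = 24$)
$s{\left(-4 \right)} \left(-2 + N\right) = - 4 \left(-2 + 24\right) = \left(-4\right) 22 = -88$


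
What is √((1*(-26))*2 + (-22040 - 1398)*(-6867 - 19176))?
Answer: √610395782 ≈ 24706.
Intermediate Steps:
√((1*(-26))*2 + (-22040 - 1398)*(-6867 - 19176)) = √(-26*2 - 23438*(-26043)) = √(-52 + 610395834) = √610395782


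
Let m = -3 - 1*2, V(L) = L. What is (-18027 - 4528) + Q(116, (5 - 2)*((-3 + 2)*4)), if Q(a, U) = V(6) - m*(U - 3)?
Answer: -22624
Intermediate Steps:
m = -5 (m = -3 - 2 = -5)
Q(a, U) = -9 + 5*U (Q(a, U) = 6 - (-5)*(U - 3) = 6 - (-5)*(-3 + U) = 6 - (15 - 5*U) = 6 + (-15 + 5*U) = -9 + 5*U)
(-18027 - 4528) + Q(116, (5 - 2)*((-3 + 2)*4)) = (-18027 - 4528) + (-9 + 5*((5 - 2)*((-3 + 2)*4))) = -22555 + (-9 + 5*(3*(-1*4))) = -22555 + (-9 + 5*(3*(-4))) = -22555 + (-9 + 5*(-12)) = -22555 + (-9 - 60) = -22555 - 69 = -22624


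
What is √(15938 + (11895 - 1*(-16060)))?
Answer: 3*√4877 ≈ 209.51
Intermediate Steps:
√(15938 + (11895 - 1*(-16060))) = √(15938 + (11895 + 16060)) = √(15938 + 27955) = √43893 = 3*√4877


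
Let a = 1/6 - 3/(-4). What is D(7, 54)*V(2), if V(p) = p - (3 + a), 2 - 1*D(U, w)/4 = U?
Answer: 115/3 ≈ 38.333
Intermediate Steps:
a = 11/12 (a = 1*(⅙) - 3*(-¼) = ⅙ + ¾ = 11/12 ≈ 0.91667)
D(U, w) = 8 - 4*U
V(p) = -47/12 + p (V(p) = p - (3 + 11/12) = p - 1*47/12 = p - 47/12 = -47/12 + p)
D(7, 54)*V(2) = (8 - 4*7)*(-47/12 + 2) = (8 - 28)*(-23/12) = -20*(-23/12) = 115/3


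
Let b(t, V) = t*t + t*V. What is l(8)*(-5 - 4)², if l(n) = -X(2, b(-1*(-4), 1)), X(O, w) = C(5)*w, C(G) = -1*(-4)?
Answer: -6480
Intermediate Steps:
C(G) = 4
b(t, V) = t² + V*t
X(O, w) = 4*w
l(n) = -80 (l(n) = -4*(-1*(-4))*(1 - 1*(-4)) = -4*4*(1 + 4) = -4*4*5 = -4*20 = -1*80 = -80)
l(8)*(-5 - 4)² = -80*(-5 - 4)² = -80*(-9)² = -80*81 = -6480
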